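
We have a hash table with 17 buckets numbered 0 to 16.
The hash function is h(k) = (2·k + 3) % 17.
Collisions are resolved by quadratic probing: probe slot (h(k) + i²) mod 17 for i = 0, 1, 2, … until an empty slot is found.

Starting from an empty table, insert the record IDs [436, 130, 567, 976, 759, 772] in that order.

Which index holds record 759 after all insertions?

436 hashes to 8; slot 8 is free -> place at 8.
130 hashes to 8; 8 taken -> place at 9.
567 hashes to 15; slot 15 is free -> place at 15.
976 hashes to 0; slot 0 is free -> place at 0.
759 hashes to 8; 8,9 taken -> place at 12.
772 hashes to 0; 0 taken -> place at 1.
Table: [976, 772, -, -, -, -, -, -, 436, 130, -, -, 759, -, -, 567, -]

12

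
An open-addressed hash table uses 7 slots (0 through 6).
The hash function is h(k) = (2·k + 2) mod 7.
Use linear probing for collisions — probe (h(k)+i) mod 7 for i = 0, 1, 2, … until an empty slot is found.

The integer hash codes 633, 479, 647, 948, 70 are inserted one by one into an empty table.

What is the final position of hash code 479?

633: h=1 → slot 1
479: h=1, probe 1,2 → slot 2
647: h=1, probe 1,2,3 → slot 3
948: h=1, probe 1,2,3,4 → slot 4
70: h=2, probe 2,3,4,5 → slot 5
Table: [∅, 633, 479, 647, 948, 70, ∅]

2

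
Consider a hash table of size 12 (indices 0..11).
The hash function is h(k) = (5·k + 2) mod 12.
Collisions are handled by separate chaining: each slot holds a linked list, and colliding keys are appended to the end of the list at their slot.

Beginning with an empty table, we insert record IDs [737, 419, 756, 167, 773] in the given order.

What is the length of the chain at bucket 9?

2

Insert 737: h=3, bucket 3 empty → new chain.
Insert 419: h=9, bucket 9 empty → new chain.
Insert 756: h=2, bucket 2 empty → new chain.
Insert 167: h=9, bucket 9 nonempty → append to chain.
Insert 773: h=3, bucket 3 nonempty → append to chain.
Final buckets:
0: —
1: —
2: 756
3: 737 -> 773
4: —
5: —
6: —
7: —
8: —
9: 419 -> 167
10: —
11: —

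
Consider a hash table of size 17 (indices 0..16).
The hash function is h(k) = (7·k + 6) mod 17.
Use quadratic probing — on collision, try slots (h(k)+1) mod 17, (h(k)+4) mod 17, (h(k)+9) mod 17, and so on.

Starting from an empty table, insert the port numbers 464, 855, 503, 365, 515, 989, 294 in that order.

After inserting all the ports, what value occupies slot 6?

294

464: h=7 → slot 7
855: h=7, probe 7,8 → slot 8
503: h=8, probe 8,9 → slot 9
365: h=11 → slot 11
515: h=7, probe 7,8,11,16 → slot 16
989: h=10 → slot 10
294: h=7, probe 7,8,11,16,6 → slot 6
Table: [., ., ., ., ., ., 294, 464, 855, 503, 989, 365, ., ., ., ., 515]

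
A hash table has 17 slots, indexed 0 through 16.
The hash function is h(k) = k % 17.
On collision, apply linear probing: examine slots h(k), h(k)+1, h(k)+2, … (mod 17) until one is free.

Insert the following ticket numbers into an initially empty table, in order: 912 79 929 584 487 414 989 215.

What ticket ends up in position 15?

912 hashes to 11; slot 11 is free => place at 11.
79 hashes to 11; 11 taken => place at 12.
929 hashes to 11; 11,12 taken => place at 13.
584 hashes to 6; slot 6 is free => place at 6.
487 hashes to 11; 11,12,13 taken => place at 14.
414 hashes to 6; 6 taken => place at 7.
989 hashes to 3; slot 3 is free => place at 3.
215 hashes to 11; 11,12,13,14 taken => place at 15.
Table: [., ., ., 989, ., ., 584, 414, ., ., ., 912, 79, 929, 487, 215, .]

215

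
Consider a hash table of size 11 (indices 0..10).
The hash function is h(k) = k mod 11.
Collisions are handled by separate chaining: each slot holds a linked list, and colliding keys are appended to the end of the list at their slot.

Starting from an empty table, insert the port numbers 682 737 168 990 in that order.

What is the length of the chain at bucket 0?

Insert 682: h=0, bucket 0 empty → new chain.
Insert 737: h=0, bucket 0 nonempty → append to chain.
Insert 168: h=3, bucket 3 empty → new chain.
Insert 990: h=0, bucket 0 nonempty → append to chain.
Final buckets:
0: 682 -> 737 -> 990
1: -
2: -
3: 168
4: -
5: -
6: -
7: -
8: -
9: -
10: -

3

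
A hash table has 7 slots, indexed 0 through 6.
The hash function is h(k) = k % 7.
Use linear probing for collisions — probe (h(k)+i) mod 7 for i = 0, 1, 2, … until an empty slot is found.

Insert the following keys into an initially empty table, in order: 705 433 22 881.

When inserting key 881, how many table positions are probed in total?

Insert 705: h=5, slot 5 empty => index 5.
Insert 433: h=6, slot 6 empty => index 6.
Insert 22: h=1, slot 1 empty => index 1.
Insert 881: h=6, slot 6 occupied => index 0.
Table: [881, 22, ., ., ., 705, 433]

2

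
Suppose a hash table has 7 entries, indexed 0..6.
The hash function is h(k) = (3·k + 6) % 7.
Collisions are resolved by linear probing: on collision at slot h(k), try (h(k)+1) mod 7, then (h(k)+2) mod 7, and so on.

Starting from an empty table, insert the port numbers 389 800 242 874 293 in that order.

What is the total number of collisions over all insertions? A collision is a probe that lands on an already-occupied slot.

Insert 389: h=4, slot 4 empty => index 4.
Insert 800: h=5, slot 5 empty => index 5.
Insert 242: h=4, slots 4,5 occupied => index 6.
Insert 874: h=3, slot 3 empty => index 3.
Insert 293: h=3, slots 3,4,5,6 occupied => index 0.
Table: [293, —, —, 874, 389, 800, 242]

6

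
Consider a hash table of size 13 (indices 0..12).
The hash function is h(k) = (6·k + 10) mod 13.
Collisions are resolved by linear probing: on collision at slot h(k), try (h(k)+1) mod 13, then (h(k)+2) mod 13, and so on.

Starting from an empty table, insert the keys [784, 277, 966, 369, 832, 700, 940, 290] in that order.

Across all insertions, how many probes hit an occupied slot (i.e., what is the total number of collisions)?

17

Insert 784: h=8, slot 8 empty -> index 8.
Insert 277: h=8, slot 8 occupied -> index 9.
Insert 966: h=8, slots 8,9 occupied -> index 10.
Insert 369: h=1, slot 1 empty -> index 1.
Insert 832: h=10, slot 10 occupied -> index 11.
Insert 700: h=11, slot 11 occupied -> index 12.
Insert 940: h=8, slots 8,9,10,11,12 occupied -> index 0.
Insert 290: h=8, slots 8,9,10,11,12,0,1 occupied -> index 2.
Table: [940, 369, 290, -, -, -, -, -, 784, 277, 966, 832, 700]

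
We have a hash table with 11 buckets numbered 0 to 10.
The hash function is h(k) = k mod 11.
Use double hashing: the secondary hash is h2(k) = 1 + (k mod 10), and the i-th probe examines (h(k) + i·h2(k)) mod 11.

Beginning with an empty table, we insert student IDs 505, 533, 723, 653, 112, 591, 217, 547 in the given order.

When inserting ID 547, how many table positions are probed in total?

505: h=10 → slot 10
533: h=5 → slot 5
723: h=8 → slot 8
653: h=4 → slot 4
112: h=2 → slot 2
591: h=8, h2=2, probe 8,10,1 → slot 1
217: h=8, h2=8, probe 8,5,2,10,7 → slot 7
547: h=8, h2=8, probe 8,5,2,10,7,4,1,9 → slot 9
Table: [., 591, 112, ., 653, 533, ., 217, 723, 547, 505]

8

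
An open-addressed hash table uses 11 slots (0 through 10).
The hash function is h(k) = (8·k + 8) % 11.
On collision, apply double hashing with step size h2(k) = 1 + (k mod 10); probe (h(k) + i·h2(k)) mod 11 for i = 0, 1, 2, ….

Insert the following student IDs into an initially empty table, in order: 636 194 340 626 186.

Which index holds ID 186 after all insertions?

636: h=3 => slot 3
194: h=9 => slot 9
340: h=0 => slot 0
626: h=0, h2=7, probe 0,7 => slot 7
186: h=0, h2=7, probe 0,7,3,10 => slot 10
Table: [340, ., ., 636, ., ., ., 626, ., 194, 186]

10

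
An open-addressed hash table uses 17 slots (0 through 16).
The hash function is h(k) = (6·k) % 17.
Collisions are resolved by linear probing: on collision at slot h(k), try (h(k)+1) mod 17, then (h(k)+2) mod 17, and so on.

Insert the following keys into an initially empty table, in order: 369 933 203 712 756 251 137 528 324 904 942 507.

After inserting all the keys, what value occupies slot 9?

324

Insert 369: h=4, slot 4 empty → index 4.
Insert 933: h=5, slot 5 empty → index 5.
Insert 203: h=11, slot 11 empty → index 11.
Insert 712: h=5, slot 5 occupied → index 6.
Insert 756: h=14, slot 14 empty → index 14.
Insert 251: h=10, slot 10 empty → index 10.
Insert 137: h=6, slot 6 occupied → index 7.
Insert 528: h=6, slots 6,7 occupied → index 8.
Insert 324: h=6, slots 6,7,8 occupied → index 9.
Insert 904: h=1, slot 1 empty → index 1.
Insert 942: h=8, slots 8,9,10,11 occupied → index 12.
Insert 507: h=16, slot 16 empty → index 16.
Table: [_, 904, _, _, 369, 933, 712, 137, 528, 324, 251, 203, 942, _, 756, _, 507]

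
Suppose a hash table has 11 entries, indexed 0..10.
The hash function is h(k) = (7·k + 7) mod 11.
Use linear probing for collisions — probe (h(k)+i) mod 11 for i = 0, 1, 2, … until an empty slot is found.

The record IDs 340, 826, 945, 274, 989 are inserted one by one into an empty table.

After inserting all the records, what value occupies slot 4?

340: h=0 => slot 0
826: h=3 => slot 3
945: h=0, probe 0,1 => slot 1
274: h=0, probe 0,1,2 => slot 2
989: h=0, probe 0,1,2,3,4 => slot 4
Table: [340, 945, 274, 826, 989, _, _, _, _, _, _]

989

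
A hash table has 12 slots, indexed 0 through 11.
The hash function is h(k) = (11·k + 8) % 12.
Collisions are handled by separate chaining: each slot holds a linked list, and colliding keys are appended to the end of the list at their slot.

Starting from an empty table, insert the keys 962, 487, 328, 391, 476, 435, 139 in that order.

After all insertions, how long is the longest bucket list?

Insert 962: h=6, bucket 6 empty -> new chain.
Insert 487: h=1, bucket 1 empty -> new chain.
Insert 328: h=4, bucket 4 empty -> new chain.
Insert 391: h=1, bucket 1 nonempty -> append to chain.
Insert 476: h=0, bucket 0 empty -> new chain.
Insert 435: h=5, bucket 5 empty -> new chain.
Insert 139: h=1, bucket 1 nonempty -> append to chain.
Final buckets:
0: 476
1: 487 -> 391 -> 139
2: -
3: -
4: 328
5: 435
6: 962
7: -
8: -
9: -
10: -
11: -

3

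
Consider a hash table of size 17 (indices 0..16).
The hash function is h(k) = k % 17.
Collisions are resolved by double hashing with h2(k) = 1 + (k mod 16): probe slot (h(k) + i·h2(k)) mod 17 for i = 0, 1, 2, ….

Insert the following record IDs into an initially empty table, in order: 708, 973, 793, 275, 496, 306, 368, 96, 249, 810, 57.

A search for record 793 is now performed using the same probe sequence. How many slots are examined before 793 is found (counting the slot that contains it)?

708 hashes to 11; slot 11 is free => place at 11.
973 hashes to 4; slot 4 is free => place at 4.
793 hashes to 11, h2=10; 11,4 taken => place at 14.
275 hashes to 3; slot 3 is free => place at 3.
496 hashes to 3, h2=1; 3,4 taken => place at 5.
306 hashes to 0; slot 0 is free => place at 0.
368 hashes to 11, h2=1; 11 taken => place at 12.
96 hashes to 11, h2=1; 11,12 taken => place at 13.
249 hashes to 11, h2=10; 11,4,14 taken => place at 7.
810 hashes to 11, h2=11; 11,5 taken => place at 16.
57 hashes to 6; slot 6 is free => place at 6.
Table: [306, -, -, 275, 973, 496, 57, 249, -, -, -, 708, 368, 96, 793, -, 810]
Lookup 793: h=11, h2=10, probe 11,4,14 → found at 14.

3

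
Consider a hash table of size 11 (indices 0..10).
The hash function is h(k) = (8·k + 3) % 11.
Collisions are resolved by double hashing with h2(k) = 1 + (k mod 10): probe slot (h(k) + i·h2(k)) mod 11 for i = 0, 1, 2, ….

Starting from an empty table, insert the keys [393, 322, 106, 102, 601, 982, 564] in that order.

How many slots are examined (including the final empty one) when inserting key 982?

393 hashes to 1; slot 1 is free → place at 1.
322 hashes to 5; slot 5 is free → place at 5.
106 hashes to 4; slot 4 is free → place at 4.
102 hashes to 5, h2=3; 5 taken → place at 8.
601 hashes to 4, h2=2; 4 taken → place at 6.
982 hashes to 5, h2=3; 5,8 taken → place at 0.
564 hashes to 5, h2=5; 5 taken → place at 10.
Table: [982, 393, -, -, 106, 322, 601, -, 102, -, 564]

3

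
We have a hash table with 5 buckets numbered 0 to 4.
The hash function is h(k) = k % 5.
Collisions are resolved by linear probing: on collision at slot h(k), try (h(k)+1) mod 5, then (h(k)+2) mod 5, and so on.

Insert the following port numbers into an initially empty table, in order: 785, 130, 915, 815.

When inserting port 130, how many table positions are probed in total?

2

Insert 785: h=0, slot 0 empty => index 0.
Insert 130: h=0, slot 0 occupied => index 1.
Insert 915: h=0, slots 0,1 occupied => index 2.
Insert 815: h=0, slots 0,1,2 occupied => index 3.
Table: [785, 130, 915, 815, -]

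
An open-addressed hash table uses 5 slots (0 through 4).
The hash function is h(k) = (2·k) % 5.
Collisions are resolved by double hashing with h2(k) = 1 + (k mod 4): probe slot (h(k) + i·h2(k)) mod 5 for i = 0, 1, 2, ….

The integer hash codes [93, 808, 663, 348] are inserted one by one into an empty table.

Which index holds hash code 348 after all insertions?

Insert 93: h=1, slot 1 empty → index 1.
Insert 808: h=1, h2=1, slot 1 occupied → index 2.
Insert 663: h=1, h2=4, slot 1 occupied → index 0.
Insert 348: h=1, h2=1, slots 1,2 occupied → index 3.
Table: [663, 93, 808, 348, _]

3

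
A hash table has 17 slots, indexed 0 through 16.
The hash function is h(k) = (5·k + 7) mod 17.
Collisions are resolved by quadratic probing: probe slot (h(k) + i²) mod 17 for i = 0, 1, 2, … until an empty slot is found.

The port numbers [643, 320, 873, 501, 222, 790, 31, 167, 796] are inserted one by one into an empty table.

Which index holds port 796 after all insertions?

643: h=9 => slot 9
320: h=9, probe 9,10 => slot 10
873: h=3 => slot 3
501: h=13 => slot 13
222: h=12 => slot 12
790: h=13, probe 13,14 => slot 14
31: h=9, probe 9,10,13,1 => slot 1
167: h=9, probe 9,10,13,1,8 => slot 8
796: h=9, probe 9,10,13,1,8,0 => slot 0
Table: [796, 31, -, 873, -, -, -, -, 167, 643, 320, -, 222, 501, 790, -, -]

0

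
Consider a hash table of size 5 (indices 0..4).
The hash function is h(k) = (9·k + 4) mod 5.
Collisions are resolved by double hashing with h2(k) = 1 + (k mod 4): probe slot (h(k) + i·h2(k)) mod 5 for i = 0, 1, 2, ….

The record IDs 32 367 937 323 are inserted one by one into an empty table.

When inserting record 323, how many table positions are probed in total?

2

32 hashes to 2; slot 2 is free → place at 2.
367 hashes to 2, h2=4; 2 taken → place at 1.
937 hashes to 2, h2=2; 2 taken → place at 4.
323 hashes to 1, h2=4; 1 taken → place at 0.
Table: [323, 367, 32, _, 937]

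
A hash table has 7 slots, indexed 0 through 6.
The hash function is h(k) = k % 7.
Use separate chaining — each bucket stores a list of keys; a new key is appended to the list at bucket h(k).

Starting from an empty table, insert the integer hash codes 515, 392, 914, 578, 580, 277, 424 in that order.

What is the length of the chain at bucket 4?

515 → bucket 4
392 → bucket 0
914 → bucket 4 (collision)
578 → bucket 4 (collision)
580 → bucket 6
277 → bucket 4 (collision)
424 → bucket 4 (collision)
Final buckets:
0: 392
1: —
2: —
3: —
4: 515 -> 914 -> 578 -> 277 -> 424
5: —
6: 580

5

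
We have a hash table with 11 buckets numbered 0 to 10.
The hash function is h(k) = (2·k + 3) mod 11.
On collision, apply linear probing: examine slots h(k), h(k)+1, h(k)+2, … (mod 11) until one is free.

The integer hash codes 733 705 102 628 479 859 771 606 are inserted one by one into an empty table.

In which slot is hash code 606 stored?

Insert 733: h=6, slot 6 empty → index 6.
Insert 705: h=5, slot 5 empty → index 5.
Insert 102: h=9, slot 9 empty → index 9.
Insert 628: h=5, slots 5,6 occupied → index 7.
Insert 479: h=4, slot 4 empty → index 4.
Insert 859: h=5, slots 5,6,7 occupied → index 8.
Insert 771: h=5, slots 5,6,7,8,9 occupied → index 10.
Insert 606: h=5, slots 5,6,7,8,9,10 occupied → index 0.
Table: [606, ∅, ∅, ∅, 479, 705, 733, 628, 859, 102, 771]

0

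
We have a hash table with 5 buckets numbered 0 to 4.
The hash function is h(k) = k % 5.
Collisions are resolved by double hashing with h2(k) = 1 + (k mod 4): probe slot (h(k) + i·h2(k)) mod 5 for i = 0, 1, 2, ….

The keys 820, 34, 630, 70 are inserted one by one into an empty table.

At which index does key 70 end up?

1

820: h=0 → slot 0
34: h=4 → slot 4
630: h=0, h2=3, probe 0,3 → slot 3
70: h=0, h2=3, probe 0,3,1 → slot 1
Table: [820, 70, ., 630, 34]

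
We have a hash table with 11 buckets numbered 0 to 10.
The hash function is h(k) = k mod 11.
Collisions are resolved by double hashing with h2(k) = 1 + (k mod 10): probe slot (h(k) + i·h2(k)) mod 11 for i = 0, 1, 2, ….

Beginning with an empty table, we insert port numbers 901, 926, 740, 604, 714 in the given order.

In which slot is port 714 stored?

9

Insert 901: h=10, slot 10 empty => index 10.
Insert 926: h=2, slot 2 empty => index 2.
Insert 740: h=3, slot 3 empty => index 3.
Insert 604: h=10, h2=5, slot 10 occupied => index 4.
Insert 714: h=10, h2=5, slots 10,4 occupied => index 9.
Table: [∅, ∅, 926, 740, 604, ∅, ∅, ∅, ∅, 714, 901]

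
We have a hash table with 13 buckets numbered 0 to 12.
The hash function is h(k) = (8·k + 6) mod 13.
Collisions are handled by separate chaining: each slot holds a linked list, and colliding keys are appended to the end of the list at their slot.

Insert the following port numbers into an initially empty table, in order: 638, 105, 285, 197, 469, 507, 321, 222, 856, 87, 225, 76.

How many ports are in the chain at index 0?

2

Insert 638: h=1, bucket 1 empty -> new chain.
Insert 105: h=1, bucket 1 nonempty -> append to chain.
Insert 285: h=11, bucket 11 empty -> new chain.
Insert 197: h=9, bucket 9 empty -> new chain.
Insert 469: h=1, bucket 1 nonempty -> append to chain.
Insert 507: h=6, bucket 6 empty -> new chain.
Insert 321: h=0, bucket 0 empty -> new chain.
Insert 222: h=1, bucket 1 nonempty -> append to chain.
Insert 856: h=3, bucket 3 empty -> new chain.
Insert 87: h=0, bucket 0 nonempty -> append to chain.
Insert 225: h=12, bucket 12 empty -> new chain.
Insert 76: h=3, bucket 3 nonempty -> append to chain.
Final buckets:
0: 321 -> 87
1: 638 -> 105 -> 469 -> 222
2: .
3: 856 -> 76
4: .
5: .
6: 507
7: .
8: .
9: 197
10: .
11: 285
12: 225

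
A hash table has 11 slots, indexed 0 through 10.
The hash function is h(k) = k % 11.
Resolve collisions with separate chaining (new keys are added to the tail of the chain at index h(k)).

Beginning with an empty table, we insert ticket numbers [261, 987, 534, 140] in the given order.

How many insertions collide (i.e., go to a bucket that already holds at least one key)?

2

261 -> bucket 8
987 -> bucket 8 (collision)
534 -> bucket 6
140 -> bucket 8 (collision)
Final buckets:
0: -
1: -
2: -
3: -
4: -
5: -
6: 534
7: -
8: 261 -> 987 -> 140
9: -
10: -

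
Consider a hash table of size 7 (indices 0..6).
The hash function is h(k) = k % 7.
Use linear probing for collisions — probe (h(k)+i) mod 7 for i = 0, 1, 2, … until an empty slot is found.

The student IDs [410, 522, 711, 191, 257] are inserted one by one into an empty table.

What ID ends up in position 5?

410: h=4 -> slot 4
522: h=4, probe 4,5 -> slot 5
711: h=4, probe 4,5,6 -> slot 6
191: h=2 -> slot 2
257: h=5, probe 5,6,0 -> slot 0
Table: [257, —, 191, —, 410, 522, 711]

522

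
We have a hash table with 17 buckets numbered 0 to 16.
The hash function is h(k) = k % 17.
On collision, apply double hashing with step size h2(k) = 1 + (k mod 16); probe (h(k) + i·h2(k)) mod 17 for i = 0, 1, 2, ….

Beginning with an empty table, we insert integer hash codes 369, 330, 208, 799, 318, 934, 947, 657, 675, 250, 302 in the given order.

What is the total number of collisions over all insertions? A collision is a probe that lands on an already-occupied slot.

369: h=12 -> slot 12
330: h=7 -> slot 7
208: h=4 -> slot 4
799: h=0 -> slot 0
318: h=12, h2=15, probe 12,10 -> slot 10
934: h=16 -> slot 16
947: h=12, h2=4, probe 12,16,3 -> slot 3
657: h=11 -> slot 11
675: h=12, h2=4, probe 12,16,3,7,11,15 -> slot 15
250: h=12, h2=11, probe 12,6 -> slot 6
302: h=13 -> slot 13
Table: [799, _, _, 947, 208, _, 250, 330, _, _, 318, 657, 369, 302, _, 675, 934]

9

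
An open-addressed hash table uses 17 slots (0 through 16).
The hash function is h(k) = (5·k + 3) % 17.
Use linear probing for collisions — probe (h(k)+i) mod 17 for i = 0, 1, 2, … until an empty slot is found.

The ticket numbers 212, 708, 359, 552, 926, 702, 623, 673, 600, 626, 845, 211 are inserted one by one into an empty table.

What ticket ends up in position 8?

212 hashes to 9; slot 9 is free -> place at 9.
708 hashes to 7; slot 7 is free -> place at 7.
359 hashes to 13; slot 13 is free -> place at 13.
552 hashes to 9; 9 taken -> place at 10.
926 hashes to 9; 9,10 taken -> place at 11.
702 hashes to 11; 11 taken -> place at 12.
623 hashes to 7; 7 taken -> place at 8.
673 hashes to 2; slot 2 is free -> place at 2.
600 hashes to 11; 11,12,13 taken -> place at 14.
626 hashes to 5; slot 5 is free -> place at 5.
845 hashes to 12; 12,13,14 taken -> place at 15.
211 hashes to 4; slot 4 is free -> place at 4.
Table: [., ., 673, ., 211, 626, ., 708, 623, 212, 552, 926, 702, 359, 600, 845, .]

623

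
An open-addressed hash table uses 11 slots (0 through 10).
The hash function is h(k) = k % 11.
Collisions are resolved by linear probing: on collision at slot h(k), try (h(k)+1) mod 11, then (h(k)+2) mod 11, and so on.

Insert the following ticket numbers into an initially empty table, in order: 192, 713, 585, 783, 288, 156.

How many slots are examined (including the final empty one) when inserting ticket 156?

5

Insert 192: h=5, slot 5 empty => index 5.
Insert 713: h=9, slot 9 empty => index 9.
Insert 585: h=2, slot 2 empty => index 2.
Insert 783: h=2, slot 2 occupied => index 3.
Insert 288: h=2, slots 2,3 occupied => index 4.
Insert 156: h=2, slots 2,3,4,5 occupied => index 6.
Table: [-, -, 585, 783, 288, 192, 156, -, -, 713, -]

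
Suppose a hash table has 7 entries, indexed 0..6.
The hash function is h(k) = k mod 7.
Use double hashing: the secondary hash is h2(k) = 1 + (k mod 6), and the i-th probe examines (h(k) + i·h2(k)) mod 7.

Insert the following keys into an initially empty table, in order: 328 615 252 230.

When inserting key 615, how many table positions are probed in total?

Insert 328: h=6, slot 6 empty → index 6.
Insert 615: h=6, h2=4, slot 6 occupied → index 3.
Insert 252: h=0, slot 0 empty → index 0.
Insert 230: h=6, h2=3, slot 6 occupied → index 2.
Table: [252, ., 230, 615, ., ., 328]

2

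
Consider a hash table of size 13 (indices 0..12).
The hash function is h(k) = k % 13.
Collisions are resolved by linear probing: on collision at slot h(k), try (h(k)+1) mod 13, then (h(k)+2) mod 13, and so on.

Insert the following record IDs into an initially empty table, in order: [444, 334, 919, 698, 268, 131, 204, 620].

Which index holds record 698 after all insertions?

11

Insert 444: h=2, slot 2 empty -> index 2.
Insert 334: h=9, slot 9 empty -> index 9.
Insert 919: h=9, slot 9 occupied -> index 10.
Insert 698: h=9, slots 9,10 occupied -> index 11.
Insert 268: h=8, slot 8 empty -> index 8.
Insert 131: h=1, slot 1 empty -> index 1.
Insert 204: h=9, slots 9,10,11 occupied -> index 12.
Insert 620: h=9, slots 9,10,11,12 occupied -> index 0.
Table: [620, 131, 444, —, —, —, —, —, 268, 334, 919, 698, 204]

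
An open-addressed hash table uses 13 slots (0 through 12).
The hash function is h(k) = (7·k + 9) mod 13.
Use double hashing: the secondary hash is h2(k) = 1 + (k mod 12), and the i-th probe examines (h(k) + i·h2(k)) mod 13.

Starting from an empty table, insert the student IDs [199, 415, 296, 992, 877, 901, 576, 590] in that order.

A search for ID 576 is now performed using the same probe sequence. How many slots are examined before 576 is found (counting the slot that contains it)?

199 hashes to 11; slot 11 is free → place at 11.
415 hashes to 2; slot 2 is free → place at 2.
296 hashes to 1; slot 1 is free → place at 1.
992 hashes to 11, h2=9; 11 taken → place at 7.
877 hashes to 12; slot 12 is free → place at 12.
901 hashes to 11, h2=2; 11 taken → place at 0.
576 hashes to 11, h2=1; 11,12,0,1,2 taken → place at 3.
590 hashes to 5; slot 5 is free → place at 5.
Table: [901, 296, 415, 576, _, 590, _, 992, _, _, _, 199, 877]
Lookup 576: h=11, h2=1, probe 11,12,0,1,2,3 → found at 3.

6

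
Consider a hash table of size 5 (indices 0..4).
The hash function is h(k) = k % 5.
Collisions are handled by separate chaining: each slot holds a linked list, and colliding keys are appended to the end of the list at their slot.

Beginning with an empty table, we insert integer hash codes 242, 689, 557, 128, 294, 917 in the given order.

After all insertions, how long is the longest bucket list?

3

242 → bucket 2
689 → bucket 4
557 → bucket 2 (collision)
128 → bucket 3
294 → bucket 4 (collision)
917 → bucket 2 (collision)
Final buckets:
0: _
1: _
2: 242 -> 557 -> 917
3: 128
4: 689 -> 294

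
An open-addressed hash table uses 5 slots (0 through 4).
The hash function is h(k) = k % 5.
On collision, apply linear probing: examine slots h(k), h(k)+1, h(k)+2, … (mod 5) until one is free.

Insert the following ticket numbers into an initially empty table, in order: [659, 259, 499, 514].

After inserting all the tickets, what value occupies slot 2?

514

659: h=4 -> slot 4
259: h=4, probe 4,0 -> slot 0
499: h=4, probe 4,0,1 -> slot 1
514: h=4, probe 4,0,1,2 -> slot 2
Table: [259, 499, 514, ∅, 659]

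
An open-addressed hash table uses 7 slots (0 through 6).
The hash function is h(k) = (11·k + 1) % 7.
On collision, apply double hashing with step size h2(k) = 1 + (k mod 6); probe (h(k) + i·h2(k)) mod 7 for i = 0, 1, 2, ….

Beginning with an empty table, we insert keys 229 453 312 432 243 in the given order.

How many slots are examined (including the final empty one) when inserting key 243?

4

229: h=0 => slot 0
453: h=0, h2=4, probe 0,4 => slot 4
312: h=3 => slot 3
432: h=0, h2=1, probe 0,1 => slot 1
243: h=0, h2=4, probe 0,4,1,5 => slot 5
Table: [229, 432, ., 312, 453, 243, .]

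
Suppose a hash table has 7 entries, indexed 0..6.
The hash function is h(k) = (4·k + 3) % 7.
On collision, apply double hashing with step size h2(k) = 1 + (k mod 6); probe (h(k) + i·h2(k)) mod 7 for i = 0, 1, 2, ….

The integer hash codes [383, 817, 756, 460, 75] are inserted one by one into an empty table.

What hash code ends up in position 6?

383 hashes to 2; slot 2 is free -> place at 2.
817 hashes to 2, h2=2; 2 taken -> place at 4.
756 hashes to 3; slot 3 is free -> place at 3.
460 hashes to 2, h2=5; 2 taken -> place at 0.
75 hashes to 2, h2=4; 2 taken -> place at 6.
Table: [460, ., 383, 756, 817, ., 75]

75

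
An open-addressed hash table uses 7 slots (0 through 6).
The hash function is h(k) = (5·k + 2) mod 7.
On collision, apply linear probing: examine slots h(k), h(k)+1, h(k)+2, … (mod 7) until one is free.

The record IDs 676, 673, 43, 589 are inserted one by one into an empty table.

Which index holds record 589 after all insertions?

3

Insert 676: h=1, slot 1 empty => index 1.
Insert 673: h=0, slot 0 empty => index 0.
Insert 43: h=0, slots 0,1 occupied => index 2.
Insert 589: h=0, slots 0,1,2 occupied => index 3.
Table: [673, 676, 43, 589, ., ., .]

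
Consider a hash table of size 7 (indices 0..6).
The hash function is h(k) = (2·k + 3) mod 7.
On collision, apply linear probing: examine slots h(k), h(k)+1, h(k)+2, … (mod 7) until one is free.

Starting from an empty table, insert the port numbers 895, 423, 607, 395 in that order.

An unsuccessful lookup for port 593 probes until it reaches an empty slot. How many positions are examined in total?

2

895 hashes to 1; slot 1 is free → place at 1.
423 hashes to 2; slot 2 is free → place at 2.
607 hashes to 6; slot 6 is free → place at 6.
395 hashes to 2; 2 taken → place at 3.
Table: [—, 895, 423, 395, —, —, 607]
Lookup 593: h=6, probe 6,0 → slot 0 empty, not found.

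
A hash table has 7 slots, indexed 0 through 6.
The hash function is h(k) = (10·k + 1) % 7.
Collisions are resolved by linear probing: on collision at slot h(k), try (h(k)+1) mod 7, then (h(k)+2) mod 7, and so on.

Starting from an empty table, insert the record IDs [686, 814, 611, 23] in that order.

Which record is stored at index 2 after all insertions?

Insert 686: h=1, slot 1 empty => index 1.
Insert 814: h=0, slot 0 empty => index 0.
Insert 611: h=0, slots 0,1 occupied => index 2.
Insert 23: h=0, slots 0,1,2 occupied => index 3.
Table: [814, 686, 611, 23, ∅, ∅, ∅]

611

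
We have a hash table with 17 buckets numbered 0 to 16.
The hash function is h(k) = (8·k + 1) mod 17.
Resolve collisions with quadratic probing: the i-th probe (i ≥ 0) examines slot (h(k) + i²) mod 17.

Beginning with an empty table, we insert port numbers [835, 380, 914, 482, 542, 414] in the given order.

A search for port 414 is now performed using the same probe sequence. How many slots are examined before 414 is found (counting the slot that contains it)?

4

Insert 835: h=0, slot 0 empty => index 0.
Insert 380: h=15, slot 15 empty => index 15.
Insert 914: h=3, slot 3 empty => index 3.
Insert 482: h=15, slot 15 occupied => index 16.
Insert 542: h=2, slot 2 empty => index 2.
Insert 414: h=15, slots 15,16,2 occupied => index 7.
Table: [835, _, 542, 914, _, _, _, 414, _, _, _, _, _, _, _, 380, 482]
Lookup 414: h=15, probe 15,16,2,7 → found at 7.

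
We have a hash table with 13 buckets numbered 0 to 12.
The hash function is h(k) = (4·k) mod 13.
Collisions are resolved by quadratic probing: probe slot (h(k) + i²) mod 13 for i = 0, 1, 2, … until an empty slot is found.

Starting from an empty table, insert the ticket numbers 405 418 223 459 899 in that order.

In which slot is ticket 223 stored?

405 hashes to 8; slot 8 is free => place at 8.
418 hashes to 8; 8 taken => place at 9.
223 hashes to 8; 8,9 taken => place at 12.
459 hashes to 3; slot 3 is free => place at 3.
899 hashes to 8; 8,9,12 taken => place at 4.
Table: [_, _, _, 459, 899, _, _, _, 405, 418, _, _, 223]

12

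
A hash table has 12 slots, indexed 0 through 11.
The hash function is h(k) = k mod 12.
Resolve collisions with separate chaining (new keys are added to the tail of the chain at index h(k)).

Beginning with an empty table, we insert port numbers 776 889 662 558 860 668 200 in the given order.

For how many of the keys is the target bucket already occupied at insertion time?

Insert 776: h=8, bucket 8 empty → new chain.
Insert 889: h=1, bucket 1 empty → new chain.
Insert 662: h=2, bucket 2 empty → new chain.
Insert 558: h=6, bucket 6 empty → new chain.
Insert 860: h=8, bucket 8 nonempty → append to chain.
Insert 668: h=8, bucket 8 nonempty → append to chain.
Insert 200: h=8, bucket 8 nonempty → append to chain.
Final buckets:
0: —
1: 889
2: 662
3: —
4: —
5: —
6: 558
7: —
8: 776 -> 860 -> 668 -> 200
9: —
10: —
11: —

3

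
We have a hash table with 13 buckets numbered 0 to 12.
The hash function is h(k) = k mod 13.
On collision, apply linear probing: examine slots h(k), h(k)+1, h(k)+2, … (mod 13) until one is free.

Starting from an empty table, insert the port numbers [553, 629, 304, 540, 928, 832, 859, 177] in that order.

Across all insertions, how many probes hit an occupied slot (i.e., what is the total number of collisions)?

8

553 hashes to 7; slot 7 is free => place at 7.
629 hashes to 5; slot 5 is free => place at 5.
304 hashes to 5; 5 taken => place at 6.
540 hashes to 7; 7 taken => place at 8.
928 hashes to 5; 5,6,7,8 taken => place at 9.
832 hashes to 0; slot 0 is free => place at 0.
859 hashes to 1; slot 1 is free => place at 1.
177 hashes to 8; 8,9 taken => place at 10.
Table: [832, 859, -, -, -, 629, 304, 553, 540, 928, 177, -, -]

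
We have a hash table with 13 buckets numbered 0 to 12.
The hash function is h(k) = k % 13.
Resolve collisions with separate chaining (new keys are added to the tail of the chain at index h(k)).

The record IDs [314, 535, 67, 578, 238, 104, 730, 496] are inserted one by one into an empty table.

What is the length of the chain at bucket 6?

1

Insert 314: h=2, bucket 2 empty → new chain.
Insert 535: h=2, bucket 2 nonempty → append to chain.
Insert 67: h=2, bucket 2 nonempty → append to chain.
Insert 578: h=6, bucket 6 empty → new chain.
Insert 238: h=4, bucket 4 empty → new chain.
Insert 104: h=0, bucket 0 empty → new chain.
Insert 730: h=2, bucket 2 nonempty → append to chain.
Insert 496: h=2, bucket 2 nonempty → append to chain.
Final buckets:
0: 104
1: -
2: 314 -> 535 -> 67 -> 730 -> 496
3: -
4: 238
5: -
6: 578
7: -
8: -
9: -
10: -
11: -
12: -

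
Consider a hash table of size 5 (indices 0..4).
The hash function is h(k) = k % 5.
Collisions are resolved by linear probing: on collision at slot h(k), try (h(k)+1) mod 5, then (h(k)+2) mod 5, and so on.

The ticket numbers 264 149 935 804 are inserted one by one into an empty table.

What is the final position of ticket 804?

2

264: h=4 -> slot 4
149: h=4, probe 4,0 -> slot 0
935: h=0, probe 0,1 -> slot 1
804: h=4, probe 4,0,1,2 -> slot 2
Table: [149, 935, 804, _, 264]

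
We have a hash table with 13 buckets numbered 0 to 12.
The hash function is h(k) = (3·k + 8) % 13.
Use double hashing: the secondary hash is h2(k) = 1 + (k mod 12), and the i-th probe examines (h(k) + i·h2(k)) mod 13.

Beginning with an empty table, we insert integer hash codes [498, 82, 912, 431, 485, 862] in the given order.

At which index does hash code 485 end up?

Insert 498: h=7, slot 7 empty => index 7.
Insert 82: h=7, h2=11, slot 7 occupied => index 5.
Insert 912: h=1, slot 1 empty => index 1.
Insert 431: h=1, h2=12, slot 1 occupied => index 0.
Insert 485: h=7, h2=6, slots 7,0 occupied => index 6.
Insert 862: h=7, h2=11, slots 7,5 occupied => index 3.
Table: [431, 912, ., 862, ., 82, 485, 498, ., ., ., ., .]

6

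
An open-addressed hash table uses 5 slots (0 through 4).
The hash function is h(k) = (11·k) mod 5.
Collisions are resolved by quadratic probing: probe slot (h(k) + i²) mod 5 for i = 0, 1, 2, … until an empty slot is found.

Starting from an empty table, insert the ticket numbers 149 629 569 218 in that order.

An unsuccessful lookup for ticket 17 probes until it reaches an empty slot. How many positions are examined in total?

149 hashes to 4; slot 4 is free -> place at 4.
629 hashes to 4; 4 taken -> place at 0.
569 hashes to 4; 4,0 taken -> place at 3.
218 hashes to 3; 3,4 taken -> place at 2.
Table: [629, ., 218, 569, 149]
Lookup 17: h=2, probe 2,3,1 → slot 1 empty, not found.

3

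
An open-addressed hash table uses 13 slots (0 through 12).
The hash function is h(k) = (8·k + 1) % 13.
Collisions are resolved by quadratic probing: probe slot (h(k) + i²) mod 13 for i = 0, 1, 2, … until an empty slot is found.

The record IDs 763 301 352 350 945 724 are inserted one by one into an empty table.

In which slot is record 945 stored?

763: h=8 => slot 8
301: h=4 => slot 4
352: h=9 => slot 9
350: h=6 => slot 6
945: h=8, probe 8,9,12 => slot 12
724: h=8, probe 8,9,12,4,11 => slot 11
Table: [., ., ., ., 301, ., 350, ., 763, 352, ., 724, 945]

12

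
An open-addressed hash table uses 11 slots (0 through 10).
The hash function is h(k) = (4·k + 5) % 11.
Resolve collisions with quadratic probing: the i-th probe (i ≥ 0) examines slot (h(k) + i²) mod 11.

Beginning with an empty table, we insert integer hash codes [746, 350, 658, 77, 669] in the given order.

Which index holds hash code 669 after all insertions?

6

746 hashes to 8; slot 8 is free => place at 8.
350 hashes to 8; 8 taken => place at 9.
658 hashes to 8; 8,9 taken => place at 1.
77 hashes to 5; slot 5 is free => place at 5.
669 hashes to 8; 8,9,1 taken => place at 6.
Table: [—, 658, —, —, —, 77, 669, —, 746, 350, —]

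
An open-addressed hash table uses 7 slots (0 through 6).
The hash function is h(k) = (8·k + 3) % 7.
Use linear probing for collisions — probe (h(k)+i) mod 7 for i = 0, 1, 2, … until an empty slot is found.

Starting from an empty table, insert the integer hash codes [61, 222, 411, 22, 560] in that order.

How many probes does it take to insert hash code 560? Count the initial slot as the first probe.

3

Insert 61: h=1, slot 1 empty -> index 1.
Insert 222: h=1, slot 1 occupied -> index 2.
Insert 411: h=1, slots 1,2 occupied -> index 3.
Insert 22: h=4, slot 4 empty -> index 4.
Insert 560: h=3, slots 3,4 occupied -> index 5.
Table: [∅, 61, 222, 411, 22, 560, ∅]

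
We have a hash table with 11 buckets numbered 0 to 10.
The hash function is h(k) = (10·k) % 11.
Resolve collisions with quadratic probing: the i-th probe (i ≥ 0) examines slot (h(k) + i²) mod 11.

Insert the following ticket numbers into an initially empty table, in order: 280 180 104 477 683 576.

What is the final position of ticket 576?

280 hashes to 6; slot 6 is free -> place at 6.
180 hashes to 7; slot 7 is free -> place at 7.
104 hashes to 6; 6,7 taken -> place at 10.
477 hashes to 7; 7 taken -> place at 8.
683 hashes to 10; 10 taken -> place at 0.
576 hashes to 7; 7,8,0 taken -> place at 5.
Table: [683, —, —, —, —, 576, 280, 180, 477, —, 104]

5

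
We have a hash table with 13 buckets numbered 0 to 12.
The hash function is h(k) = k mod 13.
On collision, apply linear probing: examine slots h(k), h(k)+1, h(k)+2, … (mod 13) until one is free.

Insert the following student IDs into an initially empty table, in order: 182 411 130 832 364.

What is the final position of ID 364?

3

Insert 182: h=0, slot 0 empty → index 0.
Insert 411: h=8, slot 8 empty → index 8.
Insert 130: h=0, slot 0 occupied → index 1.
Insert 832: h=0, slots 0,1 occupied → index 2.
Insert 364: h=0, slots 0,1,2 occupied → index 3.
Table: [182, 130, 832, 364, ., ., ., ., 411, ., ., ., .]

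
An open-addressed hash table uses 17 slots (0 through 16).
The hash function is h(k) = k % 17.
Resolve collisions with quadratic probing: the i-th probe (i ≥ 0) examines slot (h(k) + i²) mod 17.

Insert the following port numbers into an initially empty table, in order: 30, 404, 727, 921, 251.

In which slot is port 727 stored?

30: h=13 → slot 13
404: h=13, probe 13,14 → slot 14
727: h=13, probe 13,14,0 → slot 0
921: h=3 → slot 3
251: h=13, probe 13,14,0,5 → slot 5
Table: [727, —, —, 921, —, 251, —, —, —, —, —, —, —, 30, 404, —, —]

0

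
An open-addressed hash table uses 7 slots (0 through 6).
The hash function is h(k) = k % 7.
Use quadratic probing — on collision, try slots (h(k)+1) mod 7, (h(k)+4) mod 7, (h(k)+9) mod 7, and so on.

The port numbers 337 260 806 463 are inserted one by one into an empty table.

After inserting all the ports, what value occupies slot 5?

Insert 337: h=1, slot 1 empty -> index 1.
Insert 260: h=1, slot 1 occupied -> index 2.
Insert 806: h=1, slots 1,2 occupied -> index 5.
Insert 463: h=1, slots 1,2,5 occupied -> index 3.
Table: [-, 337, 260, 463, -, 806, -]

806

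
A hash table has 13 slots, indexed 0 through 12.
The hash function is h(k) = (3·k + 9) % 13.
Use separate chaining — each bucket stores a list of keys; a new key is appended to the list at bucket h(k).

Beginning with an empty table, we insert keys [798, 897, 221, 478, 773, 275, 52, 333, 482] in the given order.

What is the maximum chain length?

3

798 -> bucket 11
897 -> bucket 9
221 -> bucket 9 (collision)
478 -> bucket 0
773 -> bucket 1
275 -> bucket 2
52 -> bucket 9 (collision)
333 -> bucket 7
482 -> bucket 12
Final buckets:
0: 478
1: 773
2: 275
3: -
4: -
5: -
6: -
7: 333
8: -
9: 897 -> 221 -> 52
10: -
11: 798
12: 482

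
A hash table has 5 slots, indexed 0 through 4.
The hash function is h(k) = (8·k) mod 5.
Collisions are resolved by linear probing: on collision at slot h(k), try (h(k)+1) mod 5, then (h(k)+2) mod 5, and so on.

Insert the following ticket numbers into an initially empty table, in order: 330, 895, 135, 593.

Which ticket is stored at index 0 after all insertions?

330 hashes to 0; slot 0 is free → place at 0.
895 hashes to 0; 0 taken → place at 1.
135 hashes to 0; 0,1 taken → place at 2.
593 hashes to 4; slot 4 is free → place at 4.
Table: [330, 895, 135, —, 593]

330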